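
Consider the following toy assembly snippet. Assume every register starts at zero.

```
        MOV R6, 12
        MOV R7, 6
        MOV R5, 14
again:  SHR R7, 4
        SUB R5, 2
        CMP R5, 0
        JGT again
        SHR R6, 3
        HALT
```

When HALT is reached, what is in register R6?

1

after MOV R6, 12: R6=12
after MOV R7, 6: R7=6
after MOV R5, 14: R5=14
after SHR R7, 4: R7=6>>4=0
after SUB R5, 2: R5=14-2=12
CMP R5, 0  (cmp 12,0)
JGT again: taken
after SHR R7, 4: R7=0>>4=0
after SUB R5, 2: R5=12-2=10
CMP R5, 0  (cmp 10,0)
JGT again: taken
after SHR R7, 4: R7=0>>4=0
after SUB R5, 2: R5=10-2=8
CMP R5, 0  (cmp 8,0)
JGT again: taken
after SHR R7, 4: R7=0>>4=0
after SUB R5, 2: R5=8-2=6
CMP R5, 0  (cmp 6,0)
JGT again: taken
after SHR R7, 4: R7=0>>4=0
after SUB R5, 2: R5=6-2=4
CMP R5, 0  (cmp 4,0)
JGT again: taken
after SHR R7, 4: R7=0>>4=0
after SUB R5, 2: R5=4-2=2
CMP R5, 0  (cmp 2,0)
JGT again: taken
after SHR R7, 4: R7=0>>4=0
after SUB R5, 2: R5=2-2=0
CMP R5, 0  (cmp 0,0)
JGT again: not taken
after SHR R6, 3: R6=12>>3=1
halt.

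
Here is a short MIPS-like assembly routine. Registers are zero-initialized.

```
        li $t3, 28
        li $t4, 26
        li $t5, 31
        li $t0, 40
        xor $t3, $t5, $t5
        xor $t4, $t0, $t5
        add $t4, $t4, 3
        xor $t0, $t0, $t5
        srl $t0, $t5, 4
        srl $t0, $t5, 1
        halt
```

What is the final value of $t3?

li $t3, 28 → $t3=28
li $t4, 26 → $t4=26
li $t5, 31 → $t5=31
li $t0, 40 → $t0=40
xor $t3, $t5, $t5 → $t3=31^31=0
xor $t4, $t0, $t5 → $t4=40^31=55
add $t4, $t4, 3 → $t4=55+3=58
xor $t0, $t0, $t5 → $t0=40^31=55
srl $t0, $t5, 4 → $t0=31>>4=1
srl $t0, $t5, 1 → $t0=31>>1=15
halt.

0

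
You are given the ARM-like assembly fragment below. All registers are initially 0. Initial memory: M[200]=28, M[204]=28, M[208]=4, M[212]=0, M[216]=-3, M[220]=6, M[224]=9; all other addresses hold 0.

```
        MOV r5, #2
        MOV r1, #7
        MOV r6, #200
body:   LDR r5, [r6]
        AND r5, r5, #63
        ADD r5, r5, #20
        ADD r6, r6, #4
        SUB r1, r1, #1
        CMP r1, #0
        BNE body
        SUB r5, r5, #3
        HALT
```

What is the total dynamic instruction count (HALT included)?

MOV r5, #2 → r5=2
MOV r1, #7 → r1=7
MOV r6, #200 → r6=200
LDR r5, [r6] → r5=M[200]=28
AND r5, r5, #63 → r5=28&63=28
ADD r5, r5, #20 → r5=28+20=48
ADD r6, r6, #4 → r6=200+4=204
SUB r1, r1, #1 → r1=7-1=6
CMP r1, #0  (cmp 6,0)
BNE body: taken
LDR r5, [r6] → r5=M[204]=28
AND r5, r5, #63 → r5=28&63=28
ADD r5, r5, #20 → r5=28+20=48
ADD r6, r6, #4 → r6=204+4=208
SUB r1, r1, #1 → r1=6-1=5
CMP r1, #0  (cmp 5,0)
BNE body: taken
LDR r5, [r6] → r5=M[208]=4
AND r5, r5, #63 → r5=4&63=4
ADD r5, r5, #20 → r5=4+20=24
ADD r6, r6, #4 → r6=208+4=212
SUB r1, r1, #1 → r1=5-1=4
CMP r1, #0  (cmp 4,0)
BNE body: taken
LDR r5, [r6] → r5=M[212]=0
AND r5, r5, #63 → r5=0&63=0
ADD r5, r5, #20 → r5=0+20=20
ADD r6, r6, #4 → r6=212+4=216
SUB r1, r1, #1 → r1=4-1=3
CMP r1, #0  (cmp 3,0)
BNE body: taken
LDR r5, [r6] → r5=M[216]=-3
AND r5, r5, #63 → r5=(-3)&63=61
ADD r5, r5, #20 → r5=61+20=81
ADD r6, r6, #4 → r6=216+4=220
SUB r1, r1, #1 → r1=3-1=2
CMP r1, #0  (cmp 2,0)
BNE body: taken
LDR r5, [r6] → r5=M[220]=6
AND r5, r5, #63 → r5=6&63=6
ADD r5, r5, #20 → r5=6+20=26
ADD r6, r6, #4 → r6=220+4=224
SUB r1, r1, #1 → r1=2-1=1
CMP r1, #0  (cmp 1,0)
BNE body: taken
LDR r5, [r6] → r5=M[224]=9
AND r5, r5, #63 → r5=9&63=9
ADD r5, r5, #20 → r5=9+20=29
ADD r6, r6, #4 → r6=224+4=228
SUB r1, r1, #1 → r1=1-1=0
CMP r1, #0  (cmp 0,0)
BNE body: not taken
SUB r5, r5, #3 → r5=29-3=26
halt.
Total executed instructions: 54.

54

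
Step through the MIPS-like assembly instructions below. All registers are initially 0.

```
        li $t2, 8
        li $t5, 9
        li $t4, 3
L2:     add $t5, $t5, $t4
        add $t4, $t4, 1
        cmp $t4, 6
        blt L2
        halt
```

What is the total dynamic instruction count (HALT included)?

16

li $t2, 8 → $t2=8
li $t5, 9 → $t5=9
li $t4, 3 → $t4=3
add $t5, $t5, $t4 → $t5=9+3=12
add $t4, $t4, 1 → $t4=3+1=4
cmp $t4, 6  (cmp 4,6)
blt L2: taken
add $t5, $t5, $t4 → $t5=12+4=16
add $t4, $t4, 1 → $t4=4+1=5
cmp $t4, 6  (cmp 5,6)
blt L2: taken
add $t5, $t5, $t4 → $t5=16+5=21
add $t4, $t4, 1 → $t4=5+1=6
cmp $t4, 6  (cmp 6,6)
blt L2: not taken
halt.
Total executed instructions: 16.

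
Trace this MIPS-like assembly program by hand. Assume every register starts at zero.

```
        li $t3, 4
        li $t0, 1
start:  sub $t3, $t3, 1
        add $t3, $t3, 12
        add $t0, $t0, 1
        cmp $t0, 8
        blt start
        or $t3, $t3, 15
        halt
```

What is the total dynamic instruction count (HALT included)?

$t3=4
$t0=1
$t3=4-1=3
$t3=3+12=15
$t0=1+1=2
cmp $t0, 8  (cmp 2,8)
blt start: taken
$t3=15-1=14
$t3=14+12=26
$t0=2+1=3
cmp $t0, 8  (cmp 3,8)
blt start: taken
$t3=26-1=25
$t3=25+12=37
$t0=3+1=4
cmp $t0, 8  (cmp 4,8)
blt start: taken
$t3=37-1=36
$t3=36+12=48
$t0=4+1=5
cmp $t0, 8  (cmp 5,8)
blt start: taken
$t3=48-1=47
$t3=47+12=59
$t0=5+1=6
cmp $t0, 8  (cmp 6,8)
blt start: taken
$t3=59-1=58
$t3=58+12=70
$t0=6+1=7
cmp $t0, 8  (cmp 7,8)
blt start: taken
$t3=70-1=69
$t3=69+12=81
$t0=7+1=8
cmp $t0, 8  (cmp 8,8)
blt start: not taken
$t3=81|15=95
halt.
Total executed instructions: 39.

39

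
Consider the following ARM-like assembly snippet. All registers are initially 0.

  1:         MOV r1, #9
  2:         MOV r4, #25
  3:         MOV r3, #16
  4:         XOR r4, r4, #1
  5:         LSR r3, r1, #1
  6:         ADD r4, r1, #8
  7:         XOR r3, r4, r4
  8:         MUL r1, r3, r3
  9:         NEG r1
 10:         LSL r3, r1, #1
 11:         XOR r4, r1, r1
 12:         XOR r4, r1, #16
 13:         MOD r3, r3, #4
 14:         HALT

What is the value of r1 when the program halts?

0

after MOV r1, #9: r1=9
after MOV r4, #25: r4=25
after MOV r3, #16: r3=16
after XOR r4, r4, #1: r4=25^1=24
after LSR r3, r1, #1: r3=9>>1=4
after ADD r4, r1, #8: r4=9+8=17
after XOR r3, r4, r4: r3=17^17=0
after MUL r1, r3, r3: r1=0*0=0
after NEG r1: r1=-(0)=0
after LSL r3, r1, #1: r3=0<<1=0
after XOR r4, r1, r1: r4=0^0=0
after XOR r4, r1, #16: r4=0^16=16
after MOD r3, r3, #4: r3=0%4=0
halt.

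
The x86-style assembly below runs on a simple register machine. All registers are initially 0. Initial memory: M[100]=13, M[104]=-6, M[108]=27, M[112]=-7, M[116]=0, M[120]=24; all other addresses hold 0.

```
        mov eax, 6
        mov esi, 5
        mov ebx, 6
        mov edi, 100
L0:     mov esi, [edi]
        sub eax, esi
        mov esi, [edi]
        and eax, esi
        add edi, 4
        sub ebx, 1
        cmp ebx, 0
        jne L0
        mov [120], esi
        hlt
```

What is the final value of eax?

eax=6
esi=5
ebx=6
edi=100
esi=M[100]=13
eax=6-13=-7
esi=M[100]=13
eax=(-7)&13=9
edi=100+4=104
ebx=6-1=5
cmp ebx, 0  (cmp 5,0)
jne L0: taken
esi=M[104]=-6
eax=9-(-6)=15
esi=M[104]=-6
eax=15&(-6)=10
edi=104+4=108
ebx=5-1=4
cmp ebx, 0  (cmp 4,0)
jne L0: taken
esi=M[108]=27
eax=10-27=-17
esi=M[108]=27
eax=(-17)&27=11
edi=108+4=112
ebx=4-1=3
cmp ebx, 0  (cmp 3,0)
jne L0: taken
esi=M[112]=-7
eax=11-(-7)=18
esi=M[112]=-7
eax=18&(-7)=16
edi=112+4=116
ebx=3-1=2
cmp ebx, 0  (cmp 2,0)
jne L0: taken
esi=M[116]=0
eax=16-0=16
esi=M[116]=0
eax=16&0=0
edi=116+4=120
ebx=2-1=1
cmp ebx, 0  (cmp 1,0)
jne L0: taken
esi=M[120]=24
eax=0-24=-24
esi=M[120]=24
eax=(-24)&24=8
edi=120+4=124
ebx=1-1=0
cmp ebx, 0  (cmp 0,0)
jne L0: not taken
mov [120], esi → M[120]=24
halt.

8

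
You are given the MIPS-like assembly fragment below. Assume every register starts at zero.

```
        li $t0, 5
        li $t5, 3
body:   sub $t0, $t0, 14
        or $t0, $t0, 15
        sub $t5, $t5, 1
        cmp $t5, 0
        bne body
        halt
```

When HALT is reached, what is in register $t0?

after li $t0, 5: $t0=5
after li $t5, 3: $t5=3
after sub $t0, $t0, 14: $t0=5-14=-9
after or $t0, $t0, 15: $t0=(-9)|15=-1
after sub $t5, $t5, 1: $t5=3-1=2
cmp $t5, 0  (cmp 2,0)
bne body: taken
after sub $t0, $t0, 14: $t0=(-1)-14=-15
after or $t0, $t0, 15: $t0=(-15)|15=-1
after sub $t5, $t5, 1: $t5=2-1=1
cmp $t5, 0  (cmp 1,0)
bne body: taken
after sub $t0, $t0, 14: $t0=(-1)-14=-15
after or $t0, $t0, 15: $t0=(-15)|15=-1
after sub $t5, $t5, 1: $t5=1-1=0
cmp $t5, 0  (cmp 0,0)
bne body: not taken
halt.

-1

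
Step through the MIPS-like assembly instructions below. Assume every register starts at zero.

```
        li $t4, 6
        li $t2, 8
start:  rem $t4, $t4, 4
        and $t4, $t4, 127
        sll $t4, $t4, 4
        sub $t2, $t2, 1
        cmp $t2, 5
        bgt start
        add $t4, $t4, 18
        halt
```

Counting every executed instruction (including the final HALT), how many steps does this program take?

li $t4, 6 → $t4=6
li $t2, 8 → $t2=8
rem $t4, $t4, 4 → $t4=6%4=2
and $t4, $t4, 127 → $t4=2&127=2
sll $t4, $t4, 4 → $t4=2<<4=32
sub $t2, $t2, 1 → $t2=8-1=7
cmp $t2, 5  (cmp 7,5)
bgt start: taken
rem $t4, $t4, 4 → $t4=32%4=0
and $t4, $t4, 127 → $t4=0&127=0
sll $t4, $t4, 4 → $t4=0<<4=0
sub $t2, $t2, 1 → $t2=7-1=6
cmp $t2, 5  (cmp 6,5)
bgt start: taken
rem $t4, $t4, 4 → $t4=0%4=0
and $t4, $t4, 127 → $t4=0&127=0
sll $t4, $t4, 4 → $t4=0<<4=0
sub $t2, $t2, 1 → $t2=6-1=5
cmp $t2, 5  (cmp 5,5)
bgt start: not taken
add $t4, $t4, 18 → $t4=0+18=18
halt.
Total executed instructions: 22.

22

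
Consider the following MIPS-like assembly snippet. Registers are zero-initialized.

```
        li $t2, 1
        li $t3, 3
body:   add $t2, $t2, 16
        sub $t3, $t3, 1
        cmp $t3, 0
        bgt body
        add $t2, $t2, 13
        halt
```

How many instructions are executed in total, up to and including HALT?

after li $t2, 1: $t2=1
after li $t3, 3: $t3=3
after add $t2, $t2, 16: $t2=1+16=17
after sub $t3, $t3, 1: $t3=3-1=2
cmp $t3, 0  (cmp 2,0)
bgt body: taken
after add $t2, $t2, 16: $t2=17+16=33
after sub $t3, $t3, 1: $t3=2-1=1
cmp $t3, 0  (cmp 1,0)
bgt body: taken
after add $t2, $t2, 16: $t2=33+16=49
after sub $t3, $t3, 1: $t3=1-1=0
cmp $t3, 0  (cmp 0,0)
bgt body: not taken
after add $t2, $t2, 13: $t2=49+13=62
halt.
Total executed instructions: 16.

16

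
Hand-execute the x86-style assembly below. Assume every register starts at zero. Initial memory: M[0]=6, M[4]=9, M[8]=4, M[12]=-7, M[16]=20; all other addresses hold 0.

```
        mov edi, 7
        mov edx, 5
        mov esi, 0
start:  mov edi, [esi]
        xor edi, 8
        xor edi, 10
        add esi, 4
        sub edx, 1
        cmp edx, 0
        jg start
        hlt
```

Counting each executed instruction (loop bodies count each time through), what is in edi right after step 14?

after mov edi, 7: edi=7
after mov edx, 5: edx=5
after mov esi, 0: esi=0
after mov edi, [esi]: edi=M[0]=6
after xor edi, 8: edi=6^8=14
after xor edi, 10: edi=14^10=4
after add esi, 4: esi=0+4=4
after sub edx, 1: edx=5-1=4
cmp edx, 0  (cmp 4,0)
jg start: taken
after mov edi, [esi]: edi=M[4]=9
after xor edi, 8: edi=9^8=1
after xor edi, 10: edi=1^10=11
after add esi, 4: esi=4+4=8
After step 14: edi = 11.

11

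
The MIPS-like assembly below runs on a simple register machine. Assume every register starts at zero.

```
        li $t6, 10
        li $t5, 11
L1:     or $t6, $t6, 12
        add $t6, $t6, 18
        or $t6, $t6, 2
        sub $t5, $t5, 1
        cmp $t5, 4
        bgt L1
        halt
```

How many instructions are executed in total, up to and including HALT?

li $t6, 10 → $t6=10
li $t5, 11 → $t5=11
or $t6, $t6, 12 → $t6=10|12=14
add $t6, $t6, 18 → $t6=14+18=32
or $t6, $t6, 2 → $t6=32|2=34
sub $t5, $t5, 1 → $t5=11-1=10
cmp $t5, 4  (cmp 10,4)
bgt L1: taken
or $t6, $t6, 12 → $t6=34|12=46
add $t6, $t6, 18 → $t6=46+18=64
or $t6, $t6, 2 → $t6=64|2=66
sub $t5, $t5, 1 → $t5=10-1=9
cmp $t5, 4  (cmp 9,4)
bgt L1: taken
or $t6, $t6, 12 → $t6=66|12=78
add $t6, $t6, 18 → $t6=78+18=96
or $t6, $t6, 2 → $t6=96|2=98
sub $t5, $t5, 1 → $t5=9-1=8
cmp $t5, 4  (cmp 8,4)
bgt L1: taken
or $t6, $t6, 12 → $t6=98|12=110
add $t6, $t6, 18 → $t6=110+18=128
or $t6, $t6, 2 → $t6=128|2=130
sub $t5, $t5, 1 → $t5=8-1=7
cmp $t5, 4  (cmp 7,4)
bgt L1: taken
or $t6, $t6, 12 → $t6=130|12=142
add $t6, $t6, 18 → $t6=142+18=160
or $t6, $t6, 2 → $t6=160|2=162
sub $t5, $t5, 1 → $t5=7-1=6
cmp $t5, 4  (cmp 6,4)
bgt L1: taken
or $t6, $t6, 12 → $t6=162|12=174
add $t6, $t6, 18 → $t6=174+18=192
or $t6, $t6, 2 → $t6=192|2=194
sub $t5, $t5, 1 → $t5=6-1=5
cmp $t5, 4  (cmp 5,4)
bgt L1: taken
or $t6, $t6, 12 → $t6=194|12=206
add $t6, $t6, 18 → $t6=206+18=224
or $t6, $t6, 2 → $t6=224|2=226
sub $t5, $t5, 1 → $t5=5-1=4
cmp $t5, 4  (cmp 4,4)
bgt L1: not taken
halt.
Total executed instructions: 45.

45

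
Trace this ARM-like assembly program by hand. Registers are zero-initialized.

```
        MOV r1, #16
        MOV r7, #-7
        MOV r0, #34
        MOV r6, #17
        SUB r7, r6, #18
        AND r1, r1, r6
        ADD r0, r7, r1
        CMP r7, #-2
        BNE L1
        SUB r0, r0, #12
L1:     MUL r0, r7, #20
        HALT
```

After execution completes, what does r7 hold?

-1

after MOV r1, #16: r1=16
after MOV r7, #-7: r7=-7
after MOV r0, #34: r0=34
after MOV r6, #17: r6=17
after SUB r7, r6, #18: r7=17-18=-1
after AND r1, r1, r6: r1=16&17=16
after ADD r0, r7, r1: r0=(-1)+16=15
CMP r7, #-2  (cmp -1,-2)
BNE L1: taken
after MUL r0, r7, #20: r0=(-1)*20=-20
halt.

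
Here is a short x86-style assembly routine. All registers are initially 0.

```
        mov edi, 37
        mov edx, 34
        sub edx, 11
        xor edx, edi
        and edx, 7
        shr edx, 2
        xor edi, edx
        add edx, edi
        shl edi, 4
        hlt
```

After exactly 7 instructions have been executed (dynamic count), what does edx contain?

after mov edi, 37: edi=37
after mov edx, 34: edx=34
after sub edx, 11: edx=34-11=23
after xor edx, edi: edx=23^37=50
after and edx, 7: edx=50&7=2
after shr edx, 2: edx=2>>2=0
after xor edi, edx: edi=37^0=37
After step 7: edx = 0.

0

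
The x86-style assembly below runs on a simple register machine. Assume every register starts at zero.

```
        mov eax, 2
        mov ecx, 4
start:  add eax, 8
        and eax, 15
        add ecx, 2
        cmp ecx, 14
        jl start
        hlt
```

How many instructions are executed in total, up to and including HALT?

28

mov eax, 2 → eax=2
mov ecx, 4 → ecx=4
add eax, 8 → eax=2+8=10
and eax, 15 → eax=10&15=10
add ecx, 2 → ecx=4+2=6
cmp ecx, 14  (cmp 6,14)
jl start: taken
add eax, 8 → eax=10+8=18
and eax, 15 → eax=18&15=2
add ecx, 2 → ecx=6+2=8
cmp ecx, 14  (cmp 8,14)
jl start: taken
add eax, 8 → eax=2+8=10
and eax, 15 → eax=10&15=10
add ecx, 2 → ecx=8+2=10
cmp ecx, 14  (cmp 10,14)
jl start: taken
add eax, 8 → eax=10+8=18
and eax, 15 → eax=18&15=2
add ecx, 2 → ecx=10+2=12
cmp ecx, 14  (cmp 12,14)
jl start: taken
add eax, 8 → eax=2+8=10
and eax, 15 → eax=10&15=10
add ecx, 2 → ecx=12+2=14
cmp ecx, 14  (cmp 14,14)
jl start: not taken
halt.
Total executed instructions: 28.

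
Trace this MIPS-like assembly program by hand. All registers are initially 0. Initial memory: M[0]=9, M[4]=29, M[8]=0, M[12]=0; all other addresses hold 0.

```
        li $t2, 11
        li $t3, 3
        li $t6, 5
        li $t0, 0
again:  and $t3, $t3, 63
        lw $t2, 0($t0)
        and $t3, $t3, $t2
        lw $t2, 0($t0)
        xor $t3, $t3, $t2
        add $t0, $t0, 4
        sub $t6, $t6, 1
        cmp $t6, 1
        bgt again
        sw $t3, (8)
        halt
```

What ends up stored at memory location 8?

$t2=11
$t3=3
$t6=5
$t0=0
$t3=3&63=3
$t2=M[0]=9
$t3=3&9=1
$t2=M[0]=9
$t3=1^9=8
$t0=0+4=4
$t6=5-1=4
cmp $t6, 1  (cmp 4,1)
bgt again: taken
$t3=8&63=8
$t2=M[4]=29
$t3=8&29=8
$t2=M[4]=29
$t3=8^29=21
$t0=4+4=8
$t6=4-1=3
cmp $t6, 1  (cmp 3,1)
bgt again: taken
$t3=21&63=21
$t2=M[8]=0
$t3=21&0=0
$t2=M[8]=0
$t3=0^0=0
$t0=8+4=12
$t6=3-1=2
cmp $t6, 1  (cmp 2,1)
bgt again: taken
$t3=0&63=0
$t2=M[12]=0
$t3=0&0=0
$t2=M[12]=0
$t3=0^0=0
$t0=12+4=16
$t6=2-1=1
cmp $t6, 1  (cmp 1,1)
bgt again: not taken
sw $t3, (8) → M[8]=0
halt.

0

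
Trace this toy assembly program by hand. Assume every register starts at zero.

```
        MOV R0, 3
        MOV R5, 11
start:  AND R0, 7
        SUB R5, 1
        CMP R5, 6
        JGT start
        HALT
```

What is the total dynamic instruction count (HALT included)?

R0=3
R5=11
R0=3&7=3
R5=11-1=10
CMP R5, 6  (cmp 10,6)
JGT start: taken
R0=3&7=3
R5=10-1=9
CMP R5, 6  (cmp 9,6)
JGT start: taken
R0=3&7=3
R5=9-1=8
CMP R5, 6  (cmp 8,6)
JGT start: taken
R0=3&7=3
R5=8-1=7
CMP R5, 6  (cmp 7,6)
JGT start: taken
R0=3&7=3
R5=7-1=6
CMP R5, 6  (cmp 6,6)
JGT start: not taken
halt.
Total executed instructions: 23.

23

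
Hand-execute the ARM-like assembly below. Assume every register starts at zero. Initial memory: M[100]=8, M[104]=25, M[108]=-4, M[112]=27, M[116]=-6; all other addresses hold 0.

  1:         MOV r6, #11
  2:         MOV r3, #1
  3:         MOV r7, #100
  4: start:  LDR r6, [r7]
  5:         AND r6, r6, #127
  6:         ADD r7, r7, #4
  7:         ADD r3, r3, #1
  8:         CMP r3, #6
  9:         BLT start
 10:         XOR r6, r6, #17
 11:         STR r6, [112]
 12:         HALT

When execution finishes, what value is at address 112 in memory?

107

MOV r6, #11 → r6=11
MOV r3, #1 → r3=1
MOV r7, #100 → r7=100
LDR r6, [r7] → r6=M[100]=8
AND r6, r6, #127 → r6=8&127=8
ADD r7, r7, #4 → r7=100+4=104
ADD r3, r3, #1 → r3=1+1=2
CMP r3, #6  (cmp 2,6)
BLT start: taken
LDR r6, [r7] → r6=M[104]=25
AND r6, r6, #127 → r6=25&127=25
ADD r7, r7, #4 → r7=104+4=108
ADD r3, r3, #1 → r3=2+1=3
CMP r3, #6  (cmp 3,6)
BLT start: taken
LDR r6, [r7] → r6=M[108]=-4
AND r6, r6, #127 → r6=(-4)&127=124
ADD r7, r7, #4 → r7=108+4=112
ADD r3, r3, #1 → r3=3+1=4
CMP r3, #6  (cmp 4,6)
BLT start: taken
LDR r6, [r7] → r6=M[112]=27
AND r6, r6, #127 → r6=27&127=27
ADD r7, r7, #4 → r7=112+4=116
ADD r3, r3, #1 → r3=4+1=5
CMP r3, #6  (cmp 5,6)
BLT start: taken
LDR r6, [r7] → r6=M[116]=-6
AND r6, r6, #127 → r6=(-6)&127=122
ADD r7, r7, #4 → r7=116+4=120
ADD r3, r3, #1 → r3=5+1=6
CMP r3, #6  (cmp 6,6)
BLT start: not taken
XOR r6, r6, #17 → r6=122^17=107
STR r6, [112] → M[112]=107
halt.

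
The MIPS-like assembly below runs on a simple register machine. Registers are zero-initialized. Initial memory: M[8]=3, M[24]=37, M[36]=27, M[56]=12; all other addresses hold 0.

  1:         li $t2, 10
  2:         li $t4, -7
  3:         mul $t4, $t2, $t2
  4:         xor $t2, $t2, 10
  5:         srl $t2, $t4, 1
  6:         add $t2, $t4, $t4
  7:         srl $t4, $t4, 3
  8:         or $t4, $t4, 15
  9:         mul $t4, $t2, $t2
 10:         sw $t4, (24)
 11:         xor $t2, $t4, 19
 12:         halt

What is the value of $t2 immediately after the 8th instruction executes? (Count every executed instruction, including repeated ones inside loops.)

200

$t2=10
$t4=-7
$t4=10*10=100
$t2=10^10=0
$t2=100>>1=50
$t2=100+100=200
$t4=100>>3=12
$t4=12|15=15
After step 8: $t2 = 200.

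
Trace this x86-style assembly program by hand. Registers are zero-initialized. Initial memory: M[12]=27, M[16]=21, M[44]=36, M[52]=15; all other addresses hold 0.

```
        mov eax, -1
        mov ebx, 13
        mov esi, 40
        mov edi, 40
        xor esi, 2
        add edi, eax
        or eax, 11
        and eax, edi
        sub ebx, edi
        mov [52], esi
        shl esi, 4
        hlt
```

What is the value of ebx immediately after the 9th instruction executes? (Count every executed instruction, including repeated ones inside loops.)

after mov eax, -1: eax=-1
after mov ebx, 13: ebx=13
after mov esi, 40: esi=40
after mov edi, 40: edi=40
after xor esi, 2: esi=40^2=42
after add edi, eax: edi=40+(-1)=39
after or eax, 11: eax=(-1)|11=-1
after and eax, edi: eax=(-1)&39=39
after sub ebx, edi: ebx=13-39=-26
After step 9: ebx = -26.

-26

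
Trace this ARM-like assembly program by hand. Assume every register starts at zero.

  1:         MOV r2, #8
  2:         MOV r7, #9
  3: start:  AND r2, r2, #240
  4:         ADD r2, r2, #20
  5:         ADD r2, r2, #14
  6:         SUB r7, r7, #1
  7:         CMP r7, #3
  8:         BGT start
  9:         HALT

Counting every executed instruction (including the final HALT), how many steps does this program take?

after MOV r2, #8: r2=8
after MOV r7, #9: r7=9
after AND r2, r2, #240: r2=8&240=0
after ADD r2, r2, #20: r2=0+20=20
after ADD r2, r2, #14: r2=20+14=34
after SUB r7, r7, #1: r7=9-1=8
CMP r7, #3  (cmp 8,3)
BGT start: taken
after AND r2, r2, #240: r2=34&240=32
after ADD r2, r2, #20: r2=32+20=52
after ADD r2, r2, #14: r2=52+14=66
after SUB r7, r7, #1: r7=8-1=7
CMP r7, #3  (cmp 7,3)
BGT start: taken
after AND r2, r2, #240: r2=66&240=64
after ADD r2, r2, #20: r2=64+20=84
after ADD r2, r2, #14: r2=84+14=98
after SUB r7, r7, #1: r7=7-1=6
CMP r7, #3  (cmp 6,3)
BGT start: taken
after AND r2, r2, #240: r2=98&240=96
after ADD r2, r2, #20: r2=96+20=116
after ADD r2, r2, #14: r2=116+14=130
after SUB r7, r7, #1: r7=6-1=5
CMP r7, #3  (cmp 5,3)
BGT start: taken
after AND r2, r2, #240: r2=130&240=128
after ADD r2, r2, #20: r2=128+20=148
after ADD r2, r2, #14: r2=148+14=162
after SUB r7, r7, #1: r7=5-1=4
CMP r7, #3  (cmp 4,3)
BGT start: taken
after AND r2, r2, #240: r2=162&240=160
after ADD r2, r2, #20: r2=160+20=180
after ADD r2, r2, #14: r2=180+14=194
after SUB r7, r7, #1: r7=4-1=3
CMP r7, #3  (cmp 3,3)
BGT start: not taken
halt.
Total executed instructions: 39.

39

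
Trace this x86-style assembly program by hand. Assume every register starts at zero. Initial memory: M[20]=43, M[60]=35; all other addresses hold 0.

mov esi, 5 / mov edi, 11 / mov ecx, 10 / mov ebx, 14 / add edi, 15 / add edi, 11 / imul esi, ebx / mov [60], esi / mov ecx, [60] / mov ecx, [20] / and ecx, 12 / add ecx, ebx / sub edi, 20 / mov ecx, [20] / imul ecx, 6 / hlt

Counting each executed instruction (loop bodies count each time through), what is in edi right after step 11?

after mov esi, 5: esi=5
after mov edi, 11: edi=11
after mov ecx, 10: ecx=10
after mov ebx, 14: ebx=14
after add edi, 15: edi=11+15=26
after add edi, 11: edi=26+11=37
after imul esi, ebx: esi=5*14=70
mov [60], esi → M[60]=70
after mov ecx, [60]: ecx=M[60]=70
after mov ecx, [20]: ecx=M[20]=43
after and ecx, 12: ecx=43&12=8
After step 11: edi = 37.

37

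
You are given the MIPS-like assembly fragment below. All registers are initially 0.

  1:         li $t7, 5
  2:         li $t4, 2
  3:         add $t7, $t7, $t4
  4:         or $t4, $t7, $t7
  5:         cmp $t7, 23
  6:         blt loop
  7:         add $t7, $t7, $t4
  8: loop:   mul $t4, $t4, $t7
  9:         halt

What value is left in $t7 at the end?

7

li $t7, 5 → $t7=5
li $t4, 2 → $t4=2
add $t7, $t7, $t4 → $t7=5+2=7
or $t4, $t7, $t7 → $t4=7|7=7
cmp $t7, 23  (cmp 7,23)
blt loop: taken
mul $t4, $t4, $t7 → $t4=7*7=49
halt.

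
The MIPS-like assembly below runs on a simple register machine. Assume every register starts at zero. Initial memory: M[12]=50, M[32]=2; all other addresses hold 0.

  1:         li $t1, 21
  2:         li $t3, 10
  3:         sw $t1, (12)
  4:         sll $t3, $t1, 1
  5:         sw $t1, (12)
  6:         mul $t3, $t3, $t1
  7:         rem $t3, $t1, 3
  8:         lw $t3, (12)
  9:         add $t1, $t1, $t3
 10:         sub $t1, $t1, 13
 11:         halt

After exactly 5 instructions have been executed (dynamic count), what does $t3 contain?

42

li $t1, 21 → $t1=21
li $t3, 10 → $t3=10
sw $t1, (12) → M[12]=21
sll $t3, $t1, 1 → $t3=21<<1=42
sw $t1, (12) → M[12]=21
After step 5: $t3 = 42.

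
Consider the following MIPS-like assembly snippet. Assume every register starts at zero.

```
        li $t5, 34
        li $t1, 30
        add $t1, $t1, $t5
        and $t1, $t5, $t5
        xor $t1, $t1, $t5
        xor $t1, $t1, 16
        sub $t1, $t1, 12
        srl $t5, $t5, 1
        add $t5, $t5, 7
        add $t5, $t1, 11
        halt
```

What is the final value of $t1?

4

li $t5, 34 → $t5=34
li $t1, 30 → $t1=30
add $t1, $t1, $t5 → $t1=30+34=64
and $t1, $t5, $t5 → $t1=34&34=34
xor $t1, $t1, $t5 → $t1=34^34=0
xor $t1, $t1, 16 → $t1=0^16=16
sub $t1, $t1, 12 → $t1=16-12=4
srl $t5, $t5, 1 → $t5=34>>1=17
add $t5, $t5, 7 → $t5=17+7=24
add $t5, $t1, 11 → $t5=4+11=15
halt.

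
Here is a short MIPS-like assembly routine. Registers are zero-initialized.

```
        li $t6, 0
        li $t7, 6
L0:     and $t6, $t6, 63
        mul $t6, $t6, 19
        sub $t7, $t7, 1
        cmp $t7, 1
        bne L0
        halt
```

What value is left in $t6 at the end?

after li $t6, 0: $t6=0
after li $t7, 6: $t7=6
after and $t6, $t6, 63: $t6=0&63=0
after mul $t6, $t6, 19: $t6=0*19=0
after sub $t7, $t7, 1: $t7=6-1=5
cmp $t7, 1  (cmp 5,1)
bne L0: taken
after and $t6, $t6, 63: $t6=0&63=0
after mul $t6, $t6, 19: $t6=0*19=0
after sub $t7, $t7, 1: $t7=5-1=4
cmp $t7, 1  (cmp 4,1)
bne L0: taken
after and $t6, $t6, 63: $t6=0&63=0
after mul $t6, $t6, 19: $t6=0*19=0
after sub $t7, $t7, 1: $t7=4-1=3
cmp $t7, 1  (cmp 3,1)
bne L0: taken
after and $t6, $t6, 63: $t6=0&63=0
after mul $t6, $t6, 19: $t6=0*19=0
after sub $t7, $t7, 1: $t7=3-1=2
cmp $t7, 1  (cmp 2,1)
bne L0: taken
after and $t6, $t6, 63: $t6=0&63=0
after mul $t6, $t6, 19: $t6=0*19=0
after sub $t7, $t7, 1: $t7=2-1=1
cmp $t7, 1  (cmp 1,1)
bne L0: not taken
halt.

0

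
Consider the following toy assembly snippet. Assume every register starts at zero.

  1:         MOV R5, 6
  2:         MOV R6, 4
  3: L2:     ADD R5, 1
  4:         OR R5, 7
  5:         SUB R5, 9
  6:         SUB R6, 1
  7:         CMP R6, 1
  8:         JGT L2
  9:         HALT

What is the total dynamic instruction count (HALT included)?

21

MOV R5, 6 → R5=6
MOV R6, 4 → R6=4
ADD R5, 1 → R5=6+1=7
OR R5, 7 → R5=7|7=7
SUB R5, 9 → R5=7-9=-2
SUB R6, 1 → R6=4-1=3
CMP R6, 1  (cmp 3,1)
JGT L2: taken
ADD R5, 1 → R5=(-2)+1=-1
OR R5, 7 → R5=(-1)|7=-1
SUB R5, 9 → R5=(-1)-9=-10
SUB R6, 1 → R6=3-1=2
CMP R6, 1  (cmp 2,1)
JGT L2: taken
ADD R5, 1 → R5=(-10)+1=-9
OR R5, 7 → R5=(-9)|7=-9
SUB R5, 9 → R5=(-9)-9=-18
SUB R6, 1 → R6=2-1=1
CMP R6, 1  (cmp 1,1)
JGT L2: not taken
halt.
Total executed instructions: 21.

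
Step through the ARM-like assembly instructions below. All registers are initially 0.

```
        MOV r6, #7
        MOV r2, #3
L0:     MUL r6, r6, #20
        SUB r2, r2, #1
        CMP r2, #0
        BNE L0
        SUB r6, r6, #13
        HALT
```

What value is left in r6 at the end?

55987

after MOV r6, #7: r6=7
after MOV r2, #3: r2=3
after MUL r6, r6, #20: r6=7*20=140
after SUB r2, r2, #1: r2=3-1=2
CMP r2, #0  (cmp 2,0)
BNE L0: taken
after MUL r6, r6, #20: r6=140*20=2800
after SUB r2, r2, #1: r2=2-1=1
CMP r2, #0  (cmp 1,0)
BNE L0: taken
after MUL r6, r6, #20: r6=2800*20=56000
after SUB r2, r2, #1: r2=1-1=0
CMP r2, #0  (cmp 0,0)
BNE L0: not taken
after SUB r6, r6, #13: r6=56000-13=55987
halt.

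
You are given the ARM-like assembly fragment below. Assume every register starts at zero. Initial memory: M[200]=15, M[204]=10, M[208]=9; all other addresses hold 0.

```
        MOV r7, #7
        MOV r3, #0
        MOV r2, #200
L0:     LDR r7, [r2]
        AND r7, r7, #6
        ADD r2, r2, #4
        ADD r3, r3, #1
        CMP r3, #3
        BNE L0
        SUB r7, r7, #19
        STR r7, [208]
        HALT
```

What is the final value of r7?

r7=7
r3=0
r2=200
r7=M[200]=15
r7=15&6=6
r2=200+4=204
r3=0+1=1
CMP r3, #3  (cmp 1,3)
BNE L0: taken
r7=M[204]=10
r7=10&6=2
r2=204+4=208
r3=1+1=2
CMP r3, #3  (cmp 2,3)
BNE L0: taken
r7=M[208]=9
r7=9&6=0
r2=208+4=212
r3=2+1=3
CMP r3, #3  (cmp 3,3)
BNE L0: not taken
r7=0-19=-19
STR r7, [208] → M[208]=-19
halt.

-19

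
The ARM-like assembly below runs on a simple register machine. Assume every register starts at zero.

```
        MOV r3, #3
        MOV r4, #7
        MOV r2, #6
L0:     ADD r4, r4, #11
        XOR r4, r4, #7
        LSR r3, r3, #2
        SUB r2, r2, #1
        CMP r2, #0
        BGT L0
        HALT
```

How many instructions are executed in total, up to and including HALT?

40

MOV r3, #3 → r3=3
MOV r4, #7 → r4=7
MOV r2, #6 → r2=6
ADD r4, r4, #11 → r4=7+11=18
XOR r4, r4, #7 → r4=18^7=21
LSR r3, r3, #2 → r3=3>>2=0
SUB r2, r2, #1 → r2=6-1=5
CMP r2, #0  (cmp 5,0)
BGT L0: taken
ADD r4, r4, #11 → r4=21+11=32
XOR r4, r4, #7 → r4=32^7=39
LSR r3, r3, #2 → r3=0>>2=0
SUB r2, r2, #1 → r2=5-1=4
CMP r2, #0  (cmp 4,0)
BGT L0: taken
ADD r4, r4, #11 → r4=39+11=50
XOR r4, r4, #7 → r4=50^7=53
LSR r3, r3, #2 → r3=0>>2=0
SUB r2, r2, #1 → r2=4-1=3
CMP r2, #0  (cmp 3,0)
BGT L0: taken
ADD r4, r4, #11 → r4=53+11=64
XOR r4, r4, #7 → r4=64^7=71
LSR r3, r3, #2 → r3=0>>2=0
SUB r2, r2, #1 → r2=3-1=2
CMP r2, #0  (cmp 2,0)
BGT L0: taken
ADD r4, r4, #11 → r4=71+11=82
XOR r4, r4, #7 → r4=82^7=85
LSR r3, r3, #2 → r3=0>>2=0
SUB r2, r2, #1 → r2=2-1=1
CMP r2, #0  (cmp 1,0)
BGT L0: taken
ADD r4, r4, #11 → r4=85+11=96
XOR r4, r4, #7 → r4=96^7=103
LSR r3, r3, #2 → r3=0>>2=0
SUB r2, r2, #1 → r2=1-1=0
CMP r2, #0  (cmp 0,0)
BGT L0: not taken
halt.
Total executed instructions: 40.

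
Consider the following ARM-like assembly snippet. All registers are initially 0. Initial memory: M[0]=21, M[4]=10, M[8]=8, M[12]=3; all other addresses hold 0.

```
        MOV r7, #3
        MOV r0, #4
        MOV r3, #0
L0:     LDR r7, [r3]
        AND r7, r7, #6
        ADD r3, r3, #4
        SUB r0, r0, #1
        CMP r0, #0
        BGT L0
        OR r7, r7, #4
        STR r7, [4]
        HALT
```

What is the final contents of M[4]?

after MOV r7, #3: r7=3
after MOV r0, #4: r0=4
after MOV r3, #0: r3=0
after LDR r7, [r3]: r7=M[0]=21
after AND r7, r7, #6: r7=21&6=4
after ADD r3, r3, #4: r3=0+4=4
after SUB r0, r0, #1: r0=4-1=3
CMP r0, #0  (cmp 3,0)
BGT L0: taken
after LDR r7, [r3]: r7=M[4]=10
after AND r7, r7, #6: r7=10&6=2
after ADD r3, r3, #4: r3=4+4=8
after SUB r0, r0, #1: r0=3-1=2
CMP r0, #0  (cmp 2,0)
BGT L0: taken
after LDR r7, [r3]: r7=M[8]=8
after AND r7, r7, #6: r7=8&6=0
after ADD r3, r3, #4: r3=8+4=12
after SUB r0, r0, #1: r0=2-1=1
CMP r0, #0  (cmp 1,0)
BGT L0: taken
after LDR r7, [r3]: r7=M[12]=3
after AND r7, r7, #6: r7=3&6=2
after ADD r3, r3, #4: r3=12+4=16
after SUB r0, r0, #1: r0=1-1=0
CMP r0, #0  (cmp 0,0)
BGT L0: not taken
after OR r7, r7, #4: r7=2|4=6
STR r7, [4] → M[4]=6
halt.

6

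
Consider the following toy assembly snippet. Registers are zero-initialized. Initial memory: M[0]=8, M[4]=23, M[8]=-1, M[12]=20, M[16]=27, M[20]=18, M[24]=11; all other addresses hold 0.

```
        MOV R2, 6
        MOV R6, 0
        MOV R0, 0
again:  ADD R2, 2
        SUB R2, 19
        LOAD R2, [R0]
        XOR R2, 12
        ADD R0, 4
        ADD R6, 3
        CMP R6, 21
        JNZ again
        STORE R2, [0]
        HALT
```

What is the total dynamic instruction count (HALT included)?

61

R2=6
R6=0
R0=0
R2=6+2=8
R2=8-19=-11
R2=M[0]=8
R2=8^12=4
R0=0+4=4
R6=0+3=3
CMP R6, 21  (cmp 3,21)
JNZ again: taken
R2=4+2=6
R2=6-19=-13
R2=M[4]=23
R2=23^12=27
R0=4+4=8
R6=3+3=6
CMP R6, 21  (cmp 6,21)
JNZ again: taken
R2=27+2=29
R2=29-19=10
R2=M[8]=-1
R2=(-1)^12=-13
R0=8+4=12
R6=6+3=9
CMP R6, 21  (cmp 9,21)
JNZ again: taken
R2=(-13)+2=-11
R2=(-11)-19=-30
R2=M[12]=20
R2=20^12=24
R0=12+4=16
R6=9+3=12
CMP R6, 21  (cmp 12,21)
JNZ again: taken
R2=24+2=26
R2=26-19=7
R2=M[16]=27
R2=27^12=23
R0=16+4=20
R6=12+3=15
CMP R6, 21  (cmp 15,21)
JNZ again: taken
R2=23+2=25
R2=25-19=6
R2=M[20]=18
R2=18^12=30
R0=20+4=24
R6=15+3=18
CMP R6, 21  (cmp 18,21)
JNZ again: taken
R2=30+2=32
R2=32-19=13
R2=M[24]=11
R2=11^12=7
R0=24+4=28
R6=18+3=21
CMP R6, 21  (cmp 21,21)
JNZ again: not taken
STORE R2, [0] → M[0]=7
halt.
Total executed instructions: 61.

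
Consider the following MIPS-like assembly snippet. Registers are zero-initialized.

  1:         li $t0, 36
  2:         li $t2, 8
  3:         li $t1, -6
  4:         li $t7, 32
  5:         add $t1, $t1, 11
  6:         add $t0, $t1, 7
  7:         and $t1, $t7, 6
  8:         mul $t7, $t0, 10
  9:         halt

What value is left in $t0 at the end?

12

after li $t0, 36: $t0=36
after li $t2, 8: $t2=8
after li $t1, -6: $t1=-6
after li $t7, 32: $t7=32
after add $t1, $t1, 11: $t1=(-6)+11=5
after add $t0, $t1, 7: $t0=5+7=12
after and $t1, $t7, 6: $t1=32&6=0
after mul $t7, $t0, 10: $t7=12*10=120
halt.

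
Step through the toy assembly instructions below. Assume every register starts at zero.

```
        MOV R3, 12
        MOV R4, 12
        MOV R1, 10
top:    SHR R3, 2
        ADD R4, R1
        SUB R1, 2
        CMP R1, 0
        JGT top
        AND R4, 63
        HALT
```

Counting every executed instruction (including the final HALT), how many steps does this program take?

MOV R3, 12 → R3=12
MOV R4, 12 → R4=12
MOV R1, 10 → R1=10
SHR R3, 2 → R3=12>>2=3
ADD R4, R1 → R4=12+10=22
SUB R1, 2 → R1=10-2=8
CMP R1, 0  (cmp 8,0)
JGT top: taken
SHR R3, 2 → R3=3>>2=0
ADD R4, R1 → R4=22+8=30
SUB R1, 2 → R1=8-2=6
CMP R1, 0  (cmp 6,0)
JGT top: taken
SHR R3, 2 → R3=0>>2=0
ADD R4, R1 → R4=30+6=36
SUB R1, 2 → R1=6-2=4
CMP R1, 0  (cmp 4,0)
JGT top: taken
SHR R3, 2 → R3=0>>2=0
ADD R4, R1 → R4=36+4=40
SUB R1, 2 → R1=4-2=2
CMP R1, 0  (cmp 2,0)
JGT top: taken
SHR R3, 2 → R3=0>>2=0
ADD R4, R1 → R4=40+2=42
SUB R1, 2 → R1=2-2=0
CMP R1, 0  (cmp 0,0)
JGT top: not taken
AND R4, 63 → R4=42&63=42
halt.
Total executed instructions: 30.

30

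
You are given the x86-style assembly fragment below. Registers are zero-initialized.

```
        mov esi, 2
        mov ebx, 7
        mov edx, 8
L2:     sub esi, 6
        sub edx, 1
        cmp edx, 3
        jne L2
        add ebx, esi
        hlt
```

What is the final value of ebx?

esi=2
ebx=7
edx=8
esi=2-6=-4
edx=8-1=7
cmp edx, 3  (cmp 7,3)
jne L2: taken
esi=(-4)-6=-10
edx=7-1=6
cmp edx, 3  (cmp 6,3)
jne L2: taken
esi=(-10)-6=-16
edx=6-1=5
cmp edx, 3  (cmp 5,3)
jne L2: taken
esi=(-16)-6=-22
edx=5-1=4
cmp edx, 3  (cmp 4,3)
jne L2: taken
esi=(-22)-6=-28
edx=4-1=3
cmp edx, 3  (cmp 3,3)
jne L2: not taken
ebx=7+(-28)=-21
halt.

-21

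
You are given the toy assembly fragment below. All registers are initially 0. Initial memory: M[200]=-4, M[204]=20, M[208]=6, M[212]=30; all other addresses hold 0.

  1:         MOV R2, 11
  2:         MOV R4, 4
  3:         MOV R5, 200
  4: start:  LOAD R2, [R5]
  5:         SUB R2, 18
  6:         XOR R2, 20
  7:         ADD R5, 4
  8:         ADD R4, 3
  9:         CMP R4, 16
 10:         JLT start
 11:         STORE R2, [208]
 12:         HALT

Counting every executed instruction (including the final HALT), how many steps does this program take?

33

R2=11
R4=4
R5=200
R2=M[200]=-4
R2=(-4)-18=-22
R2=(-22)^20=-2
R5=200+4=204
R4=4+3=7
CMP R4, 16  (cmp 7,16)
JLT start: taken
R2=M[204]=20
R2=20-18=2
R2=2^20=22
R5=204+4=208
R4=7+3=10
CMP R4, 16  (cmp 10,16)
JLT start: taken
R2=M[208]=6
R2=6-18=-12
R2=(-12)^20=-32
R5=208+4=212
R4=10+3=13
CMP R4, 16  (cmp 13,16)
JLT start: taken
R2=M[212]=30
R2=30-18=12
R2=12^20=24
R5=212+4=216
R4=13+3=16
CMP R4, 16  (cmp 16,16)
JLT start: not taken
STORE R2, [208] → M[208]=24
halt.
Total executed instructions: 33.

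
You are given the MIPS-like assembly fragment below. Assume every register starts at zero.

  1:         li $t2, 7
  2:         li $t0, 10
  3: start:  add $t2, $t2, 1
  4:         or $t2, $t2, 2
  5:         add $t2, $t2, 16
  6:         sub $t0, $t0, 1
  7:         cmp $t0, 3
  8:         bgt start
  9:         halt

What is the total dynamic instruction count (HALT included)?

after li $t2, 7: $t2=7
after li $t0, 10: $t0=10
after add $t2, $t2, 1: $t2=7+1=8
after or $t2, $t2, 2: $t2=8|2=10
after add $t2, $t2, 16: $t2=10+16=26
after sub $t0, $t0, 1: $t0=10-1=9
cmp $t0, 3  (cmp 9,3)
bgt start: taken
after add $t2, $t2, 1: $t2=26+1=27
after or $t2, $t2, 2: $t2=27|2=27
after add $t2, $t2, 16: $t2=27+16=43
after sub $t0, $t0, 1: $t0=9-1=8
cmp $t0, 3  (cmp 8,3)
bgt start: taken
after add $t2, $t2, 1: $t2=43+1=44
after or $t2, $t2, 2: $t2=44|2=46
after add $t2, $t2, 16: $t2=46+16=62
after sub $t0, $t0, 1: $t0=8-1=7
cmp $t0, 3  (cmp 7,3)
bgt start: taken
after add $t2, $t2, 1: $t2=62+1=63
after or $t2, $t2, 2: $t2=63|2=63
after add $t2, $t2, 16: $t2=63+16=79
after sub $t0, $t0, 1: $t0=7-1=6
cmp $t0, 3  (cmp 6,3)
bgt start: taken
after add $t2, $t2, 1: $t2=79+1=80
after or $t2, $t2, 2: $t2=80|2=82
after add $t2, $t2, 16: $t2=82+16=98
after sub $t0, $t0, 1: $t0=6-1=5
cmp $t0, 3  (cmp 5,3)
bgt start: taken
after add $t2, $t2, 1: $t2=98+1=99
after or $t2, $t2, 2: $t2=99|2=99
after add $t2, $t2, 16: $t2=99+16=115
after sub $t0, $t0, 1: $t0=5-1=4
cmp $t0, 3  (cmp 4,3)
bgt start: taken
after add $t2, $t2, 1: $t2=115+1=116
after or $t2, $t2, 2: $t2=116|2=118
after add $t2, $t2, 16: $t2=118+16=134
after sub $t0, $t0, 1: $t0=4-1=3
cmp $t0, 3  (cmp 3,3)
bgt start: not taken
halt.
Total executed instructions: 45.

45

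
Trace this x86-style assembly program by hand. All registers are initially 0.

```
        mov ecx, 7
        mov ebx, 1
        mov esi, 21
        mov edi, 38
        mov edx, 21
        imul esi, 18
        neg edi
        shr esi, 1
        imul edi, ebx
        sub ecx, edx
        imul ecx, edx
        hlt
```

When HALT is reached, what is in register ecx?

-294

mov ecx, 7 → ecx=7
mov ebx, 1 → ebx=1
mov esi, 21 → esi=21
mov edi, 38 → edi=38
mov edx, 21 → edx=21
imul esi, 18 → esi=21*18=378
neg edi → edi=-(38)=-38
shr esi, 1 → esi=378>>1=189
imul edi, ebx → edi=(-38)*1=-38
sub ecx, edx → ecx=7-21=-14
imul ecx, edx → ecx=(-14)*21=-294
halt.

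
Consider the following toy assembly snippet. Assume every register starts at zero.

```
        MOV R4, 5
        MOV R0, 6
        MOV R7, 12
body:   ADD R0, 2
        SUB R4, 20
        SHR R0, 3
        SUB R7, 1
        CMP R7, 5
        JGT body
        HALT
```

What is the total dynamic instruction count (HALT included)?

46

MOV R4, 5 → R4=5
MOV R0, 6 → R0=6
MOV R7, 12 → R7=12
ADD R0, 2 → R0=6+2=8
SUB R4, 20 → R4=5-20=-15
SHR R0, 3 → R0=8>>3=1
SUB R7, 1 → R7=12-1=11
CMP R7, 5  (cmp 11,5)
JGT body: taken
ADD R0, 2 → R0=1+2=3
SUB R4, 20 → R4=(-15)-20=-35
SHR R0, 3 → R0=3>>3=0
SUB R7, 1 → R7=11-1=10
CMP R7, 5  (cmp 10,5)
JGT body: taken
ADD R0, 2 → R0=0+2=2
SUB R4, 20 → R4=(-35)-20=-55
SHR R0, 3 → R0=2>>3=0
SUB R7, 1 → R7=10-1=9
CMP R7, 5  (cmp 9,5)
JGT body: taken
ADD R0, 2 → R0=0+2=2
SUB R4, 20 → R4=(-55)-20=-75
SHR R0, 3 → R0=2>>3=0
SUB R7, 1 → R7=9-1=8
CMP R7, 5  (cmp 8,5)
JGT body: taken
ADD R0, 2 → R0=0+2=2
SUB R4, 20 → R4=(-75)-20=-95
SHR R0, 3 → R0=2>>3=0
SUB R7, 1 → R7=8-1=7
CMP R7, 5  (cmp 7,5)
JGT body: taken
ADD R0, 2 → R0=0+2=2
SUB R4, 20 → R4=(-95)-20=-115
SHR R0, 3 → R0=2>>3=0
SUB R7, 1 → R7=7-1=6
CMP R7, 5  (cmp 6,5)
JGT body: taken
ADD R0, 2 → R0=0+2=2
SUB R4, 20 → R4=(-115)-20=-135
SHR R0, 3 → R0=2>>3=0
SUB R7, 1 → R7=6-1=5
CMP R7, 5  (cmp 5,5)
JGT body: not taken
halt.
Total executed instructions: 46.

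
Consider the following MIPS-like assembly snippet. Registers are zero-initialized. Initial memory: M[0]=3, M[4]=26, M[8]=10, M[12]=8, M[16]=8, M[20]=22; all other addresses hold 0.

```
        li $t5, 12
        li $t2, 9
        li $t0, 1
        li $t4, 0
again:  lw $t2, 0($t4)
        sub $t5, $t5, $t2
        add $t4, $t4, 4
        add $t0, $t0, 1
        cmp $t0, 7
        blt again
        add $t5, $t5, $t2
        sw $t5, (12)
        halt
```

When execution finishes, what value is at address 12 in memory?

after li $t5, 12: $t5=12
after li $t2, 9: $t2=9
after li $t0, 1: $t0=1
after li $t4, 0: $t4=0
after lw $t2, 0($t4): $t2=M[0]=3
after sub $t5, $t5, $t2: $t5=12-3=9
after add $t4, $t4, 4: $t4=0+4=4
after add $t0, $t0, 1: $t0=1+1=2
cmp $t0, 7  (cmp 2,7)
blt again: taken
after lw $t2, 0($t4): $t2=M[4]=26
after sub $t5, $t5, $t2: $t5=9-26=-17
after add $t4, $t4, 4: $t4=4+4=8
after add $t0, $t0, 1: $t0=2+1=3
cmp $t0, 7  (cmp 3,7)
blt again: taken
after lw $t2, 0($t4): $t2=M[8]=10
after sub $t5, $t5, $t2: $t5=(-17)-10=-27
after add $t4, $t4, 4: $t4=8+4=12
after add $t0, $t0, 1: $t0=3+1=4
cmp $t0, 7  (cmp 4,7)
blt again: taken
after lw $t2, 0($t4): $t2=M[12]=8
after sub $t5, $t5, $t2: $t5=(-27)-8=-35
after add $t4, $t4, 4: $t4=12+4=16
after add $t0, $t0, 1: $t0=4+1=5
cmp $t0, 7  (cmp 5,7)
blt again: taken
after lw $t2, 0($t4): $t2=M[16]=8
after sub $t5, $t5, $t2: $t5=(-35)-8=-43
after add $t4, $t4, 4: $t4=16+4=20
after add $t0, $t0, 1: $t0=5+1=6
cmp $t0, 7  (cmp 6,7)
blt again: taken
after lw $t2, 0($t4): $t2=M[20]=22
after sub $t5, $t5, $t2: $t5=(-43)-22=-65
after add $t4, $t4, 4: $t4=20+4=24
after add $t0, $t0, 1: $t0=6+1=7
cmp $t0, 7  (cmp 7,7)
blt again: not taken
after add $t5, $t5, $t2: $t5=(-65)+22=-43
sw $t5, (12) → M[12]=-43
halt.

-43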